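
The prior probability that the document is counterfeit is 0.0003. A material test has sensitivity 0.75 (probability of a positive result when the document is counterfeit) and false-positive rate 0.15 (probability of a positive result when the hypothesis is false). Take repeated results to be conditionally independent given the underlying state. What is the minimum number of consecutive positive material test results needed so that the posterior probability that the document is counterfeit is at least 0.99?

8

Prior odds: 0.0003 ÷ 0.9997 = 3/9997.
Likelihood ratio of a positive result = 0.75/0.15 = 5.
Target posterior odds = 0.99/0.01 = 99.
Need (3/9997) × 5ⁿ ≥ 99, i.e. 5ⁿ ≥ 329901.
5⁷ = 78125 falls short of 329901 but 5⁸ = 390625 reaches it, so n = 8.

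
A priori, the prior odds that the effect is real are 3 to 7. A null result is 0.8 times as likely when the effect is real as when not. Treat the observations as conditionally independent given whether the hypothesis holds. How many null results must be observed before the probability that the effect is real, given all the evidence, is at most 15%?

4

Prior odds = 3/7.
Likelihood ratio per null result = 0.8.
Target odds: 0.15 ÷ 0.85 = 3/17.
Require 0.8ⁿ ≤ 3/17 ÷ (3/7) = 7/17.
0.8³ = 0.512 is still above 7/17 but 0.8⁴ = 0.4096 is at or below it, so n = 4.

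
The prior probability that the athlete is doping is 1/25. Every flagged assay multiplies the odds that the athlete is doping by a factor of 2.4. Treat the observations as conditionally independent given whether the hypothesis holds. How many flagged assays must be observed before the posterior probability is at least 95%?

Prior odds: 0.04 ÷ 0.96 = 1/24.
Likelihood ratio per flagged assay = 2.4.
Target posterior odds = 0.95/0.05 = 19.
Require 2.4ⁿ ≥ 19 ÷ (1/24) = 456.
2.4⁶ = 2985984/15625 falls short of 456 but 2.4⁷ = 35831808/78125 reaches it, so n = 7.

7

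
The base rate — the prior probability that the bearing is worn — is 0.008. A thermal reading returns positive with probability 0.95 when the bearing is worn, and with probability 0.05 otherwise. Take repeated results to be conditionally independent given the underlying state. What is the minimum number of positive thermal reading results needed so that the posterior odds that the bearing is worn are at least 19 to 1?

3

Prior odds = 0.008/0.992 = 1/124.
Likelihood ratio of a positive result = 0.95/0.05 = 19.
Target odds = 19.
Need (1/124) × 19ⁿ ≥ 19, i.e. 19ⁿ ≥ 2356.
19² = 361 falls short of 2356 but 19³ = 6859 reaches it, so n = 3.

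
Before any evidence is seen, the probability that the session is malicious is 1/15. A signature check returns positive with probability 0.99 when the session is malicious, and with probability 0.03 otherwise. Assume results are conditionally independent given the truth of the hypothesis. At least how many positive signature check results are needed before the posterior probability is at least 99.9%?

Prior odds: (1/15) ÷ (14/15) = 1/14.
Likelihood ratio of a positive result = 0.99/0.03 = 33.
Target posterior odds = 0.999/0.001 = 999.
Require 33ⁿ ≥ 999 ÷ (1/14) = 13986.
33² = 1089 falls short of 13986 but 33³ = 35937 reaches it, so n = 3.

3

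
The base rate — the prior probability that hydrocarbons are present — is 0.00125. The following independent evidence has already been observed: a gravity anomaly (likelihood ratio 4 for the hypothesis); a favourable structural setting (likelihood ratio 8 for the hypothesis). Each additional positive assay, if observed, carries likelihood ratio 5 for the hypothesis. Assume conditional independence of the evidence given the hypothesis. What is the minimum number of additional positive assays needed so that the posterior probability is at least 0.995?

Prior odds = 0.00125/0.99875 = 1/799.
Combined Bayes factor of the evidence already in hand = 4 × 8 = 32.
Odds after that evidence = (1/799) × 32 = 32/799.
Target odds = 0.995/0.005 = 199.
Need 5ⁿ ≥ 199 ÷ (32/799) = 4968.78125.
5⁵ = 3125 falls short of 4968.78125 but 5⁶ = 15625 reaches it, so n = 6.

6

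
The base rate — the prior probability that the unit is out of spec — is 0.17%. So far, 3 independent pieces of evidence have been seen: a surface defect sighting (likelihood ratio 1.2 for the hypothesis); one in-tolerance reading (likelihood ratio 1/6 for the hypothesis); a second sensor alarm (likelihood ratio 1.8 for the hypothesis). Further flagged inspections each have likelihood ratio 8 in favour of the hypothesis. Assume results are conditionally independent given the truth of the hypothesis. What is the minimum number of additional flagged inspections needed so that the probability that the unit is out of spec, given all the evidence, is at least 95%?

5

Prior odds = 0.0017/0.9983 = 17/9983.
Combined Bayes factor of the evidence already in hand = 1.2 × (1/6) × 1.8 = 0.36.
Odds after that evidence = (17/9983) × 0.36 = 153/249575.
Target odds = 0.95/0.05 = 19.
Need 8ⁿ ≥ 19 ÷ (153/249575) = 4741925/153.
8⁴ = 4096 falls short of 4741925/153 but 8⁵ = 32768 reaches it, so n = 5.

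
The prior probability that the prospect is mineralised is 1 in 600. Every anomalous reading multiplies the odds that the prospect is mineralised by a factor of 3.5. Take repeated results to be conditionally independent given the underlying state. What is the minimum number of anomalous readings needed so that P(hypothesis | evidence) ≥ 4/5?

Prior odds: (1/600) ÷ (599/600) = 1/599.
Likelihood ratio per anomalous reading = 3.5.
Target posterior odds = 0.8/0.2 = 4.
Require 3.5ⁿ ≥ 4 ÷ (1/599) = 2396.
3.5⁶ = 1838.265625 falls short of 2396 but 3.5⁷ = 823543/128 reaches it, so n = 7.

7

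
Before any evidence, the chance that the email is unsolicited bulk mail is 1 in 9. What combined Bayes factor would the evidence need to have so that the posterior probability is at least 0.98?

392

Prior odds = (1/9)/(8/9) = 0.125.
Target odds = 0.98/0.02 = 49.
Required Bayes factor = 49 ÷ 0.125 = 392.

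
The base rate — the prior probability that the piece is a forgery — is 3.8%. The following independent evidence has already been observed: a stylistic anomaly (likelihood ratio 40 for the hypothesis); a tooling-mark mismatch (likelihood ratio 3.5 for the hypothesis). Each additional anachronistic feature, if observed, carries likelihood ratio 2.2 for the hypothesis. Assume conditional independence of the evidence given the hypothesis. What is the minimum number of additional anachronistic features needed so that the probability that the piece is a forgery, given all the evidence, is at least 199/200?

Prior odds = 0.038/0.962 = 19/481.
Combined Bayes factor of the evidence already in hand = 40 × 3.5 = 140.
Odds after that evidence = (19/481) × 140 = 2660/481.
Target odds = 0.995/0.005 = 199.
Need 2.2ⁿ ≥ 199 ÷ (2660/481) = 95719/2660.
2.2⁴ = 23.4256 falls short of 95719/2660 but 2.2⁵ = 51.53632 reaches it, so n = 5.

5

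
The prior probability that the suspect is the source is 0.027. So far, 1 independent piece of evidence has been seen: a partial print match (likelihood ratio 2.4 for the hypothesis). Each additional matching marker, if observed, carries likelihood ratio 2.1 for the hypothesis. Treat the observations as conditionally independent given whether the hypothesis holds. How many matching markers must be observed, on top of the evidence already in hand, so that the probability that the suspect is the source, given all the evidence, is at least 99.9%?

Prior odds = 0.027/0.973 = 27/973.
Bayes factor of the evidence already in hand = 2.4.
Odds after that evidence = (27/973) × 2.4 = 324/4865.
Target odds = 0.999/0.001 = 999.
Need 2.1ⁿ ≥ 999 ÷ (324/4865) = 180005/12.
2.1¹² ≈7355.83 falls short of 180005/12 but 2.1¹³ ≈15447.2 reaches it, so n = 13.

13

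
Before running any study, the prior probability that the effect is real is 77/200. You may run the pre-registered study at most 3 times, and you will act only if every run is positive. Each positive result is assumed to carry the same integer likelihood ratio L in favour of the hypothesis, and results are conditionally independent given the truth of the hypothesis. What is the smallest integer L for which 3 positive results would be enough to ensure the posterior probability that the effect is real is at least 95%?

4

Prior odds = 0.385/0.615 = 77/123.
Target odds = 0.95/0.05 = 19.
Need L³ ≥ 19 ÷ (77/123) = 2337/77.
3³ = 27 < 2337/77 ≤ 64 = 4³, so L = 4.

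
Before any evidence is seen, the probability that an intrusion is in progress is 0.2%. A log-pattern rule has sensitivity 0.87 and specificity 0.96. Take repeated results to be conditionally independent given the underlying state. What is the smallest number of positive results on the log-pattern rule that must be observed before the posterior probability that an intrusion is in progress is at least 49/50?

Prior odds = 0.002/0.998 = 1/499.
False-positive rate = 1 − 0.96 = 0.04; likelihood ratio of a positive = 0.87/0.04 = 21.75.
Target posterior odds = 0.98/0.02 = 49.
Require 21.75ⁿ ≥ 49 ÷ (1/499) = 24451.
21.75³ = 658503/64 falls short of 24451 but 21.75⁴ = 57289761/256 reaches it, so n = 4.

4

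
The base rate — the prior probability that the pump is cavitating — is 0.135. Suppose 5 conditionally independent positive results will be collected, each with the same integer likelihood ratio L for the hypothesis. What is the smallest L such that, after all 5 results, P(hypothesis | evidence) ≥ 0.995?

5

Prior odds = 0.135/0.865 = 27/173.
Target odds = 0.995/0.005 = 199.
Need L⁵ ≥ 199 ÷ (27/173) = 34427/27.
4⁵ = 1024 < 34427/27 ≤ 3125 = 5⁵, so L = 5.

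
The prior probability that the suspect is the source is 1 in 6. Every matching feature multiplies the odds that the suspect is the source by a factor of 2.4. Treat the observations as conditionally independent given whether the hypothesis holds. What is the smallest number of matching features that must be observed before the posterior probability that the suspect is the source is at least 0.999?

Prior odds = (1/6)/(5/6) = 0.2.
Likelihood ratio per matching feature = 2.4.
Target odds: 0.999 ÷ 0.001 = 999.
Require 2.4ⁿ ≥ 999 ÷ 0.2 = 4995.
2.4⁹ ≈2641.81 falls short of 4995 but 2.4¹⁰ ≈6340.34 reaches it, so n = 10.

10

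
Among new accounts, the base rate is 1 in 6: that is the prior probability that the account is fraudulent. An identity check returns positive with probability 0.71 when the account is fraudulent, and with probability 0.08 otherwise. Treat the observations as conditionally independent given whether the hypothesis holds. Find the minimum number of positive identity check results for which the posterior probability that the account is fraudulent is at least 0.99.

Prior odds = (1/6)/(5/6) = 0.2.
Likelihood ratio of a positive result = 0.71/0.08 = 8.875.
Target odds: 0.99 ÷ 0.01 = 99.
Need 0.2 × 8.875ⁿ ≥ 99, i.e. 8.875ⁿ ≥ 495.
8.875² = 78.765625 falls short of 495 but 8.875³ = 357911/512 reaches it, so n = 3.

3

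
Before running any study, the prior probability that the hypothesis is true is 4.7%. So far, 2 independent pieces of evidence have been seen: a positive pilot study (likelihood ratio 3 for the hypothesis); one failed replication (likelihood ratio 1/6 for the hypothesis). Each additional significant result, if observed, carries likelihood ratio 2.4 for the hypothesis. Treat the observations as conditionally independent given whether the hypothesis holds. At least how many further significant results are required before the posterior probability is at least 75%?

Prior odds = 0.047/0.953 = 47/953.
Combined Bayes factor of the evidence already in hand = 3 × (1/6) = 0.5.
Odds after that evidence = (47/953) × 0.5 = 47/1906.
Target odds = 0.75/0.25 = 3.
Need 2.4ⁿ ≥ 3 ÷ (47/1906) = 5718/47.
2.4⁵ = 79.62624 falls short of 5718/47 but 2.4⁶ = 2985984/15625 reaches it, so n = 6.

6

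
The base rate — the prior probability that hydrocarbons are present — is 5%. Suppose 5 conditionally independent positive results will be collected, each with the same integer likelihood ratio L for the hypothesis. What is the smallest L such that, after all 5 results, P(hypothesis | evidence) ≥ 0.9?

Prior odds = 0.05/0.95 = 1/19.
Target odds = 0.9/0.1 = 9.
Need L⁵ ≥ 9 ÷ (1/19) = 171.
2⁵ = 32 < 171 ≤ 243 = 3⁵, so L = 3.

3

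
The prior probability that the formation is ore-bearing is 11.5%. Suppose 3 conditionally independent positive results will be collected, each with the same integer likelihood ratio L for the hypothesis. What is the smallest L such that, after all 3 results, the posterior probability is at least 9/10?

Prior odds = 0.115/0.885 = 23/177.
Target odds = 0.9/0.1 = 9.
Need L³ ≥ 9 ÷ (23/177) = 1593/23.
4³ = 64 < 1593/23 ≤ 125 = 5³, so L = 5.

5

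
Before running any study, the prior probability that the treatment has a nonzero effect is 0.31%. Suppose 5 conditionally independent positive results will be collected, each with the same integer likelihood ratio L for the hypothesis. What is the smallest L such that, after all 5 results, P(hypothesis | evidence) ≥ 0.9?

Prior odds = 0.0031/0.9969 = 31/9969.
Target odds = 0.9/0.1 = 9.
Need L⁵ ≥ 9 ÷ (31/9969) = 89721/31.
4⁵ = 1024 < 89721/31 ≤ 3125 = 5⁵, so L = 5.

5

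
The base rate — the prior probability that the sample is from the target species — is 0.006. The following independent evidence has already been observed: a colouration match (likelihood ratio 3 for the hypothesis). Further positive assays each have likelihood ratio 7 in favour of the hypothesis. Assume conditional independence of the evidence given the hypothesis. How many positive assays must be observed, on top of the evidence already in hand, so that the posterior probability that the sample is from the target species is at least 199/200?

5

Prior odds = 0.006/0.994 = 3/497.
Bayes factor of the evidence already in hand = 3.
Odds after that evidence = (3/497) × 3 = 9/497.
Target odds = 0.995/0.005 = 199.
Need 7ⁿ ≥ 199 ÷ (9/497) = 98903/9.
7⁴ = 2401 falls short of 98903/9 but 7⁵ = 16807 reaches it, so n = 5.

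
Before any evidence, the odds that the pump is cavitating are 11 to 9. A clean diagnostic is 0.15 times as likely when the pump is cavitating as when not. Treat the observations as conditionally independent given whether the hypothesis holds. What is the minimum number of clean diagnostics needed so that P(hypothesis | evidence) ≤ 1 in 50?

Prior odds = 11/9.
Likelihood ratio per clean diagnostic = 0.15.
Target odds: 0.02 ÷ 0.98 = 1/49.
Require 0.15ⁿ ≤ 1/49 ÷ (11/9) = 9/539.
0.15² = 0.0225 is still above 9/539 but 0.15³ = 0.003375 is at or below it, so n = 3.

3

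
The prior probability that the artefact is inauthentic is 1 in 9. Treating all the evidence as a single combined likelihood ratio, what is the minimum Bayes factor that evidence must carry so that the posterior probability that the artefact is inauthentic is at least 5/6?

40

Prior odds = (1/9)/(8/9) = 0.125.
Target odds = (5/6)/(1/6) = 5.
Required Bayes factor = 5 ÷ 0.125 = 40.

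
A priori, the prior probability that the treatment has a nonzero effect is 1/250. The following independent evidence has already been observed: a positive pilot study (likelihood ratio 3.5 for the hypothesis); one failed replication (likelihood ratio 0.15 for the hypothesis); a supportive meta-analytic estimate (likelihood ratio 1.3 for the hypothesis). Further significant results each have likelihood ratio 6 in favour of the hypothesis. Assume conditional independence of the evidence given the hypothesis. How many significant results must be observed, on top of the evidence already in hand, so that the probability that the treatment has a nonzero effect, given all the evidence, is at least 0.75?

4

Prior odds = 0.004/0.996 = 1/249.
Combined Bayes factor of the evidence already in hand = 3.5 × 0.15 × 1.3 = 0.6825.
Odds after that evidence = (1/249) × 0.6825 = 91/33200.
Target odds = 0.75/0.25 = 3.
Need 6ⁿ ≥ 3 ÷ (91/33200) = 99600/91.
6³ = 216 falls short of 99600/91 but 6⁴ = 1296 reaches it, so n = 4.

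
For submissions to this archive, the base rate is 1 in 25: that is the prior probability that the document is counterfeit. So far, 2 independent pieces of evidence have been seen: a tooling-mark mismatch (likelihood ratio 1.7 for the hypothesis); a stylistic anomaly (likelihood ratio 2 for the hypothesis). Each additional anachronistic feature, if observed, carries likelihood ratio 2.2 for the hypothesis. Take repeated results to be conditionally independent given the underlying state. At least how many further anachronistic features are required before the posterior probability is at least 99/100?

9

Prior odds = 0.04/0.96 = 1/24.
Combined Bayes factor of the evidence already in hand = 1.7 × 2 = 3.4.
Odds after that evidence = (1/24) × 3.4 = 17/120.
Target odds = 0.99/0.01 = 99.
Need 2.2ⁿ ≥ 99 ÷ (17/120) = 11880/17.
2.2⁸ = 214358881/390625 falls short of 11880/17 but 2.2⁹ ≈1207.27 reaches it, so n = 9.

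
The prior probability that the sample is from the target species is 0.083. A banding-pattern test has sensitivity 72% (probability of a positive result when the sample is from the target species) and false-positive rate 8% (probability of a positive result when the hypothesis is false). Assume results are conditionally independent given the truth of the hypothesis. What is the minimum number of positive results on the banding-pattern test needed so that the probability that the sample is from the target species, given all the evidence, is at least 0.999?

Prior odds: 0.083 ÷ 0.917 = 83/917.
Likelihood ratio of a positive result = 0.72/0.08 = 9.
Target posterior odds = 0.999/0.001 = 999.
Need (83/917) × 9ⁿ ≥ 999, i.e. 9ⁿ ≥ 916083/83.
9⁴ = 6561 falls short of 916083/83 but 9⁵ = 59049 reaches it, so n = 5.

5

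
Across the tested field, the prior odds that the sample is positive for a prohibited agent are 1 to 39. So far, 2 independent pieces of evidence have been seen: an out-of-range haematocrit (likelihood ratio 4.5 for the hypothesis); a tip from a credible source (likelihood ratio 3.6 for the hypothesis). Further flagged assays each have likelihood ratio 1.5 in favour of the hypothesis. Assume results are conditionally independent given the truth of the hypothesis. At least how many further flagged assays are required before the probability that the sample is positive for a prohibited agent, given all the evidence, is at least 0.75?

Prior odds = 1/39.
Combined Bayes factor of the evidence already in hand = 4.5 × 3.6 = 16.2.
Odds after that evidence = (1/39) × 16.2 = 27/65.
Target odds = 0.75/0.25 = 3.
Need 1.5ⁿ ≥ 3 ÷ (27/65) = 65/9.
1.5⁴ = 5.0625 falls short of 65/9 but 1.5⁵ = 7.59375 reaches it, so n = 5.

5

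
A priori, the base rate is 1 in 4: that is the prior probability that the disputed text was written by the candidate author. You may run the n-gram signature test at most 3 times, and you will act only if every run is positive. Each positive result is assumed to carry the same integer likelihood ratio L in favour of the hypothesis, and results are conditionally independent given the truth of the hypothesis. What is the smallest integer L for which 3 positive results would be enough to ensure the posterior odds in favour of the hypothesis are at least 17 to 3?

3

Prior odds = 0.25/0.75 = 1/3.
Target odds = 17/3.
Need L³ ≥ 17/3 ÷ (1/3) = 17.
2³ = 8 < 17 ≤ 27 = 3³, so L = 3.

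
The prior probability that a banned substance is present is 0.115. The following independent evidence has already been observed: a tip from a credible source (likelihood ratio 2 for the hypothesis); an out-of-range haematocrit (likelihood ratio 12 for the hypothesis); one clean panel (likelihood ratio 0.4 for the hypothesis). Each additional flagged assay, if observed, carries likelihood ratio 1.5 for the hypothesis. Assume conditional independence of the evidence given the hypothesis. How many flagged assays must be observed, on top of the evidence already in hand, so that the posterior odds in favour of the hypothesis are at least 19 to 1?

7

Prior odds = 0.115/0.885 = 23/177.
Combined Bayes factor of the evidence already in hand = 2 × 12 × 0.4 = 9.6.
Odds after that evidence = (23/177) × 9.6 = 368/295.
Target odds = 19.
Need 1.5ⁿ ≥ 19 ÷ (368/295) = 5605/368.
1.5⁶ = 11.390625 falls short of 5605/368 but 1.5⁷ = 17.0859375 reaches it, so n = 7.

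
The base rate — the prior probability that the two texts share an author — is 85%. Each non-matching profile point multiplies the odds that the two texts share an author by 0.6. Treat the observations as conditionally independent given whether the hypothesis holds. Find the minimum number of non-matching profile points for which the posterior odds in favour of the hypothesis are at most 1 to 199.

14

Prior odds: 0.85 ÷ 0.15 = 17/3.
Likelihood ratio per non-matching profile point = 0.6.
Target odds = 1/199.
Need (17/3) × 0.6ⁿ ≤ 1/199, i.e. 0.6ⁿ ≤ 3/3383.
0.6¹³ ≈0.00130607 is still above 3/3383 but 0.6¹⁴ ≈0.000783642 is at or below it, so n = 14.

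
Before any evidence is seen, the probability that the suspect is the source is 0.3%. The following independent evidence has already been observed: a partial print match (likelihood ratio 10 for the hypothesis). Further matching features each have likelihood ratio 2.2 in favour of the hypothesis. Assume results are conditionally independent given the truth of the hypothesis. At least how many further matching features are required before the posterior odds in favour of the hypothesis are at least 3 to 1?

6

Prior odds = 0.003/0.997 = 3/997.
Bayes factor of the evidence already in hand = 10.
Odds after that evidence = (3/997) × 10 = 30/997.
Target odds = 3.
Need 2.2ⁿ ≥ 3 ÷ (30/997) = 99.7.
2.2⁵ = 51.53632 falls short of 99.7 but 2.2⁶ = 1771561/15625 reaches it, so n = 6.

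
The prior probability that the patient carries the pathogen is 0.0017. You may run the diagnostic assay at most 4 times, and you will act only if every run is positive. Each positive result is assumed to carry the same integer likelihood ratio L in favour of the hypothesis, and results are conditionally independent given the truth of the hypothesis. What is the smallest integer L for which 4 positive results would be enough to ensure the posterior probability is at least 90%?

9

Prior odds = 0.0017/0.9983 = 17/9983.
Target odds = 0.9/0.1 = 9.
Need L⁴ ≥ 9 ÷ (17/9983) = 89847/17.
8⁴ = 4096 < 89847/17 ≤ 6561 = 9⁴, so L = 9.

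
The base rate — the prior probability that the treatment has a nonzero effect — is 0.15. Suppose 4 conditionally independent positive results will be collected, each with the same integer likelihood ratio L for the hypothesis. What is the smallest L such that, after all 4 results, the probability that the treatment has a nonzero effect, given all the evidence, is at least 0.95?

4

Prior odds = 0.15/0.85 = 3/17.
Target odds = 0.95/0.05 = 19.
Need L⁴ ≥ 19 ÷ (3/17) = 323/3.
3⁴ = 81 < 323/3 ≤ 256 = 4⁴, so L = 4.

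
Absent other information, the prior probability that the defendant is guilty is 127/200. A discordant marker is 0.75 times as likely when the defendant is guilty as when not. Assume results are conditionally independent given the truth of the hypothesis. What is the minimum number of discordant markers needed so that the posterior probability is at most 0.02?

Prior odds: 0.635 ÷ 0.365 = 127/73.
Likelihood ratio per discordant marker = 0.75.
Target odds: 0.02 ÷ 0.98 = 1/49.
Need (127/73) × 0.75ⁿ ≤ 1/49, i.e. 0.75ⁿ ≤ 73/6223.
0.75¹⁵ ≈0.0133635 is still above 73/6223 but 0.75¹⁶ ≈0.0100226 is at or below it, so n = 16.

16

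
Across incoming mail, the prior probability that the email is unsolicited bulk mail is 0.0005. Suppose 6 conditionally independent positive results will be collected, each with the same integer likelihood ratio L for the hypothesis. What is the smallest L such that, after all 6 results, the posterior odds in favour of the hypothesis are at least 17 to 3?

5

Prior odds = 0.0005/0.9995 = 1/1999.
Target odds = 17/3.
Need L⁶ ≥ 17/3 ÷ (1/1999) = 33983/3.
4⁶ = 4096 < 33983/3 ≤ 15625 = 5⁶, so L = 5.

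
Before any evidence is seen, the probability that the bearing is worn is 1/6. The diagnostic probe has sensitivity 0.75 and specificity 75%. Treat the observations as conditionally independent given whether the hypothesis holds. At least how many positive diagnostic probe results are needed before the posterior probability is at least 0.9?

Prior odds: (1/6) ÷ (5/6) = 0.2.
False-positive rate = 1 − 0.75 = 0.25; likelihood ratio of a positive = 0.75/0.25 = 3.
Target odds: 0.9 ÷ 0.1 = 9.
Require 3ⁿ ≥ 9 ÷ 0.2 = 45.
3³ = 27 falls short of 45 but 3⁴ = 81 reaches it, so n = 4.

4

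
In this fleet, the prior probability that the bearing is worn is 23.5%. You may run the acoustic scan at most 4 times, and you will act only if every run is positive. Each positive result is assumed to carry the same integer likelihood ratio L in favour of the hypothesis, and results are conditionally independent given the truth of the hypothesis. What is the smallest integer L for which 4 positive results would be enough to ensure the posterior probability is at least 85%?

3

Prior odds = 0.235/0.765 = 47/153.
Target odds = 0.85/0.15 = 17/3.
Need L⁴ ≥ 17/3 ÷ (47/153) = 867/47.
2⁴ = 16 < 867/47 ≤ 81 = 3⁴, so L = 3.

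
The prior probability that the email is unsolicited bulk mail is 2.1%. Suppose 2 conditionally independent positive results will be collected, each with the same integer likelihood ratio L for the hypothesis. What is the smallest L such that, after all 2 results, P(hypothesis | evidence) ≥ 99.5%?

97

Prior odds = 0.021/0.979 = 21/979.
Target odds = 0.995/0.005 = 199.
Need L² ≥ 199 ÷ (21/979) = 194821/21.
96² = 9216 < 194821/21 ≤ 9409 = 97², so L = 97.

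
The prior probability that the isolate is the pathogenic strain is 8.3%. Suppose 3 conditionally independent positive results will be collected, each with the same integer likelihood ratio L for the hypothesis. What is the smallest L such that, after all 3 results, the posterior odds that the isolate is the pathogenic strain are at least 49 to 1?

Prior odds = 0.083/0.917 = 83/917.
Target odds = 49.
Need L³ ≥ 49 ÷ (83/917) = 44933/83.
8³ = 512 < 44933/83 ≤ 729 = 9³, so L = 9.

9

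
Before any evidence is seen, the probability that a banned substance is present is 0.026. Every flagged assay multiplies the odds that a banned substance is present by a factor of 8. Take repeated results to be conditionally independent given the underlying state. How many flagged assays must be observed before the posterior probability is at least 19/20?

4

Prior odds = 0.026/0.974 = 13/487.
Likelihood ratio per flagged assay = 8.
Target odds: 0.95 ÷ 0.05 = 19.
Need (13/487) × 8ⁿ ≥ 19, i.e. 8ⁿ ≥ 9253/13.
8³ = 512 falls short of 9253/13 but 8⁴ = 4096 reaches it, so n = 4.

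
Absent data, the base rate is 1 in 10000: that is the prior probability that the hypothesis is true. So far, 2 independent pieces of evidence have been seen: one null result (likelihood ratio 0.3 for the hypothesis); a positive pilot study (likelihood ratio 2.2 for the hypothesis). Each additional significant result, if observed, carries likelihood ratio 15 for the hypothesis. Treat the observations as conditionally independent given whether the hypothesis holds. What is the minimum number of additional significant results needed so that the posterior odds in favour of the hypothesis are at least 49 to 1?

5

Prior odds = 0.0001/0.9999 = 1/9999.
Combined Bayes factor of the evidence already in hand = 0.3 × 2.2 = 0.66.
Odds after that evidence = (1/9999) × 0.66 = 1/15150.
Target odds = 49.
Need 15ⁿ ≥ 49 ÷ (1/15150) = 742350.
15⁴ = 50625 falls short of 742350 but 15⁵ = 759375 reaches it, so n = 5.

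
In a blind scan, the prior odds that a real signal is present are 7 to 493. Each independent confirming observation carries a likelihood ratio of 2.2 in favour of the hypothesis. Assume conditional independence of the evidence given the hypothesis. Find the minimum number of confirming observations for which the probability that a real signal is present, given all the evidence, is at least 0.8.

Prior odds = 7/493.
Likelihood ratio per confirming observation = 2.2.
Target posterior odds = 0.8/0.2 = 4.
Need (7/493) × 2.2ⁿ ≥ 4, i.e. 2.2ⁿ ≥ 1972/7.
2.2⁷ = 19487171/78125 falls short of 1972/7 but 2.2⁸ = 214358881/390625 reaches it, so n = 8.

8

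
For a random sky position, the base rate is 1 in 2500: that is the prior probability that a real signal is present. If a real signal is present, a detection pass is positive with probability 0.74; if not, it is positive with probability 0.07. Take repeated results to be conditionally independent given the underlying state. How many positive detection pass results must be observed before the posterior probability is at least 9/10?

5

Prior odds = 0.0004/0.9996 = 1/2499.
Likelihood ratio of a positive = 0.74/0.07 = 74/7.
Target posterior odds = 0.9/0.1 = 9.
Need (1/2499) × (74/7)ⁿ ≥ 9, i.e. (74/7)ⁿ ≥ 22491.
(74/7)⁴ = 29986576/2401 falls short of 22491 but (74/7)⁵ ≈132029 reaches it, so n = 5.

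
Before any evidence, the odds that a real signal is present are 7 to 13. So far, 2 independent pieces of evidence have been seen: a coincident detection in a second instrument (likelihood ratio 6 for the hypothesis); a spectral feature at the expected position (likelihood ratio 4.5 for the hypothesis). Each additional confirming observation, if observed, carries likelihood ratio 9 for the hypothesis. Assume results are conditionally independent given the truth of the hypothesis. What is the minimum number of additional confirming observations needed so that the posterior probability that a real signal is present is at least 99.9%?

2

Prior odds = 7/13.
Combined Bayes factor of the evidence already in hand = 6 × 4.5 = 27.
Odds after that evidence = (7/13) × 27 = 189/13.
Target odds = 0.999/0.001 = 999.
Need 9ⁿ ≥ 999 ÷ (189/13) = 481/7.
9¹ = 9 falls short of 481/7 but 9² = 81 reaches it, so n = 2.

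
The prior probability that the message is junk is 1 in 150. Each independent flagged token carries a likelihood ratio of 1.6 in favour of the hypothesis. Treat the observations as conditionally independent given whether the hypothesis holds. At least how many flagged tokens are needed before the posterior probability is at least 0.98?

19

Prior odds = (1/150)/(149/150) = 1/149.
Likelihood ratio per flagged token = 1.6.
Target posterior odds = 0.98/0.02 = 49.
Require 1.6ⁿ ≥ 49 ÷ (1/149) = 7301.
1.6¹⁸ ≈4722.37 falls short of 7301 but 1.6¹⁹ ≈7555.79 reaches it, so n = 19.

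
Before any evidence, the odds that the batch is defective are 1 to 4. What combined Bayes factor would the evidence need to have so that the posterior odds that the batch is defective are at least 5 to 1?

Prior odds = 0.25.
Target odds = 5.
Required Bayes factor = 5 ÷ 0.25 = 20.

20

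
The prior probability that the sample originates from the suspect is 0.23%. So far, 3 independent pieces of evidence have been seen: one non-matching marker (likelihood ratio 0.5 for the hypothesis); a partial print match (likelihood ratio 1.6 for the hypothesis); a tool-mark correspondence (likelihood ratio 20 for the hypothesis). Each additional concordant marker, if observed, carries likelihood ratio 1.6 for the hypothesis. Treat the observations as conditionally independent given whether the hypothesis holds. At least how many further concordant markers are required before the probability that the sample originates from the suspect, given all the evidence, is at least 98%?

16

Prior odds = 0.0023/0.9977 = 23/9977.
Combined Bayes factor of the evidence already in hand = 0.5 × 1.6 × 20 = 16.
Odds after that evidence = (23/9977) × 16 = 368/9977.
Target odds = 0.98/0.02 = 49.
Need 1.6ⁿ ≥ 49 ÷ (368/9977) = 488873/368.
1.6¹⁵ ≈1152.92 falls short of 488873/368 but 1.6¹⁶ ≈1844.67 reaches it, so n = 16.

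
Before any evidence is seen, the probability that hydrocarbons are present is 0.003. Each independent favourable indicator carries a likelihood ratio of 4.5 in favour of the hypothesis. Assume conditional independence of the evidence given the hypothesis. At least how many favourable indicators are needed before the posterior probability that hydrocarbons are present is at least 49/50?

Prior odds: 0.003 ÷ 0.997 = 3/997.
Likelihood ratio per favourable indicator = 4.5.
Target odds: 0.98 ÷ 0.02 = 49.
Require 4.5ⁿ ≥ 49 ÷ (3/997) = 48853/3.
4.5⁶ = 8303.765625 falls short of 48853/3 but 4.5⁷ = 4782969/128 reaches it, so n = 7.

7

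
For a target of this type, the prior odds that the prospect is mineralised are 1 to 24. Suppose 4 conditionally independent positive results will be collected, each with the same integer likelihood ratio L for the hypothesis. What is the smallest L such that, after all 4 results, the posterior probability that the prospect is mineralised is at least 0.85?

Prior odds = 1/24.
Target odds = 0.85/0.15 = 17/3.
Need L⁴ ≥ 17/3 ÷ (1/24) = 136.
3⁴ = 81 < 136 ≤ 256 = 4⁴, so L = 4.

4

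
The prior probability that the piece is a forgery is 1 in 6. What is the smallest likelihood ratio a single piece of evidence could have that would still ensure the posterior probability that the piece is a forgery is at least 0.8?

Prior odds = (1/6)/(5/6) = 0.2.
Target odds = 0.8/0.2 = 4.
Required Bayes factor = 4 ÷ 0.2 = 20.

20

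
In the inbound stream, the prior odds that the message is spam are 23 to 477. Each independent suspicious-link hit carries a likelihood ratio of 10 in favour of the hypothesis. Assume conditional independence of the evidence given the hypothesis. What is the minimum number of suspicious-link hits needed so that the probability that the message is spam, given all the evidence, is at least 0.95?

3

Prior odds = 23/477.
Likelihood ratio per suspicious-link hit = 10.
Target posterior odds = 0.95/0.05 = 19.
Require 10ⁿ ≥ 19 ÷ (23/477) = 9063/23.
10² = 100 falls short of 9063/23 but 10³ = 1000 reaches it, so n = 3.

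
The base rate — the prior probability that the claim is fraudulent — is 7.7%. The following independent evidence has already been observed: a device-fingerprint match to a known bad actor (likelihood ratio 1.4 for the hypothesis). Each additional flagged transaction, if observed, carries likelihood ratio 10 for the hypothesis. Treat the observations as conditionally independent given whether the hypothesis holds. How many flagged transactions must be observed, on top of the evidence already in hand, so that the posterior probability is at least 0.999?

Prior odds = 0.077/0.923 = 77/923.
Bayes factor of the evidence already in hand = 1.4.
Odds after that evidence = (77/923) × 1.4 = 539/4615.
Target odds = 0.999/0.001 = 999.
Need 10ⁿ ≥ 999 ÷ (539/4615) = 4610385/539.
10³ = 1000 falls short of 4610385/539 but 10⁴ = 10000 reaches it, so n = 4.

4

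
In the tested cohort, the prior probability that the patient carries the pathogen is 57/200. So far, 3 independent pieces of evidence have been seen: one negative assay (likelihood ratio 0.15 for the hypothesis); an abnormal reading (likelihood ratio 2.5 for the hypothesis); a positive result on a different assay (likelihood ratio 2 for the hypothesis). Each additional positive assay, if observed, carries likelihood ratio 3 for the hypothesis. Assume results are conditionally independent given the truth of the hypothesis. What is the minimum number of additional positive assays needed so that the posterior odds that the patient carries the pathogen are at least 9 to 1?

4

Prior odds = 0.285/0.715 = 57/143.
Combined Bayes factor of the evidence already in hand = 0.15 × 2.5 × 2 = 0.75.
Odds after that evidence = (57/143) × 0.75 = 171/572.
Target odds = 9.
Need 3ⁿ ≥ 9 ÷ (171/572) = 572/19.
3³ = 27 falls short of 572/19 but 3⁴ = 81 reaches it, so n = 4.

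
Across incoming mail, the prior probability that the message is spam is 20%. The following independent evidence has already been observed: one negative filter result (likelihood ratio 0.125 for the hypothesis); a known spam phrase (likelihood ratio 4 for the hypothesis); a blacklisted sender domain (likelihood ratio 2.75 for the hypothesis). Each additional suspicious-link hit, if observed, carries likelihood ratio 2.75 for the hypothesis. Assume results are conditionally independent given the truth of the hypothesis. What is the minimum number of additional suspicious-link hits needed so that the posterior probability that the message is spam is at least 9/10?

Prior odds = 0.2/0.8 = 0.25.
Combined Bayes factor of the evidence already in hand = 0.125 × 4 × 2.75 = 1.375.
Odds after that evidence = 0.25 × 1.375 = 0.34375.
Target odds = 0.9/0.1 = 9.
Need 2.75ⁿ ≥ 9 ÷ 0.34375 = 288/11.
2.75³ = 20.796875 falls short of 288/11 but 2.75⁴ = 57.19140625 reaches it, so n = 4.

4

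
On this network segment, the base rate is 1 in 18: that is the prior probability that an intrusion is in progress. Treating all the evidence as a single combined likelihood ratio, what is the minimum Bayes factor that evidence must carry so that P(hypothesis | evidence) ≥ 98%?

833

Prior odds = (1/18)/(17/18) = 1/17.
Target odds = 0.98/0.02 = 49.
Required Bayes factor = 49 ÷ (1/17) = 833.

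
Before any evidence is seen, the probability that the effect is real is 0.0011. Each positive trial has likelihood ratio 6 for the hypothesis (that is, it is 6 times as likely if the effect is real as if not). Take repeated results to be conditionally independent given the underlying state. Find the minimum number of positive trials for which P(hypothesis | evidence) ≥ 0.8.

Prior odds: 0.0011 ÷ 0.9989 = 11/9989.
Likelihood ratio per positive trial = 6.
Target posterior odds = 0.8/0.2 = 4.
Require 6ⁿ ≥ 4 ÷ (11/9989) = 39956/11.
6⁴ = 1296 falls short of 39956/11 but 6⁵ = 7776 reaches it, so n = 5.

5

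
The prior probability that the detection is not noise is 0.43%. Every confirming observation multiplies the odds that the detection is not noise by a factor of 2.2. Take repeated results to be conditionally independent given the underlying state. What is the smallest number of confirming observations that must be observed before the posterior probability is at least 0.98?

12

Prior odds = 0.0043/0.9957 = 43/9957.
Likelihood ratio per confirming observation = 2.2.
Target posterior odds = 0.98/0.02 = 49.
Need (43/9957) × 2.2ⁿ ≥ 49, i.e. 2.2ⁿ ≥ 487893/43.
2.2¹¹ ≈5843.18 falls short of 487893/43 but 2.2¹² ≈12855 reaches it, so n = 12.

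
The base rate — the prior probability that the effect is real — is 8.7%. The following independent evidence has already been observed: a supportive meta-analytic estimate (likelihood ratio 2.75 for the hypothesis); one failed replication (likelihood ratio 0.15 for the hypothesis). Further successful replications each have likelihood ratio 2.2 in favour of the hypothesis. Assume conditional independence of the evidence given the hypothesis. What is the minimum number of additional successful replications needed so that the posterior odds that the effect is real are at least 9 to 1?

Prior odds = 0.087/0.913 = 87/913.
Combined Bayes factor of the evidence already in hand = 2.75 × 0.15 = 0.4125.
Odds after that evidence = (87/913) × 0.4125 = 261/6640.
Target odds = 9.
Need 2.2ⁿ ≥ 9 ÷ (261/6640) = 6640/29.
2.2⁶ = 1771561/15625 falls short of 6640/29 but 2.2⁷ = 19487171/78125 reaches it, so n = 7.

7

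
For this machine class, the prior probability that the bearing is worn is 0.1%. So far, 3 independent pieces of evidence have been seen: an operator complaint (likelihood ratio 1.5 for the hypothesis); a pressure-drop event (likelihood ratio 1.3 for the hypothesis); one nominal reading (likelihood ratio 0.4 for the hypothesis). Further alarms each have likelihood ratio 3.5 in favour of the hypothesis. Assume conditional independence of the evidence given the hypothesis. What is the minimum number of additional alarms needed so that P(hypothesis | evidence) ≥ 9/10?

Prior odds = 0.001/0.999 = 1/999.
Combined Bayes factor of the evidence already in hand = 1.5 × 1.3 × 0.4 = 0.78.
Odds after that evidence = (1/999) × 0.78 = 13/16650.
Target odds = 0.9/0.1 = 9.
Need 3.5ⁿ ≥ 9 ÷ (13/16650) = 149850/13.
3.5⁷ = 823543/128 falls short of 149850/13 but 3.5⁸ = 5764801/256 reaches it, so n = 8.

8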